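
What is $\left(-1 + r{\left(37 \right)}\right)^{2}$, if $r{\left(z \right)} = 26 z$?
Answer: $923521$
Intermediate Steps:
$\left(-1 + r{\left(37 \right)}\right)^{2} = \left(-1 + 26 \cdot 37\right)^{2} = \left(-1 + 962\right)^{2} = 961^{2} = 923521$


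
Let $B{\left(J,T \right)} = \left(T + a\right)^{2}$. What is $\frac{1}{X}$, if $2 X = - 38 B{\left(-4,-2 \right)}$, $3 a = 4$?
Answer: $- \frac{9}{76} \approx -0.11842$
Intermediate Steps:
$a = \frac{4}{3}$ ($a = \frac{1}{3} \cdot 4 = \frac{4}{3} \approx 1.3333$)
$B{\left(J,T \right)} = \left(\frac{4}{3} + T\right)^{2}$ ($B{\left(J,T \right)} = \left(T + \frac{4}{3}\right)^{2} = \left(\frac{4}{3} + T\right)^{2}$)
$X = - \frac{76}{9}$ ($X = \frac{\left(-38\right) \frac{\left(4 + 3 \left(-2\right)\right)^{2}}{9}}{2} = \frac{\left(-38\right) \frac{\left(4 - 6\right)^{2}}{9}}{2} = \frac{\left(-38\right) \frac{\left(-2\right)^{2}}{9}}{2} = \frac{\left(-38\right) \frac{1}{9} \cdot 4}{2} = \frac{\left(-38\right) \frac{4}{9}}{2} = \frac{1}{2} \left(- \frac{152}{9}\right) = - \frac{76}{9} \approx -8.4444$)
$\frac{1}{X} = \frac{1}{- \frac{76}{9}} = - \frac{9}{76}$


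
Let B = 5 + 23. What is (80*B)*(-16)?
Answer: -35840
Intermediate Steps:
B = 28
(80*B)*(-16) = (80*28)*(-16) = 2240*(-16) = -35840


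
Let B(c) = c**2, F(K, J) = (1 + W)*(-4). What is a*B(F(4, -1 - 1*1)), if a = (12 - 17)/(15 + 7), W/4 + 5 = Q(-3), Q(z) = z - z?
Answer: -14440/11 ≈ -1312.7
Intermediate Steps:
Q(z) = 0
W = -20 (W = -20 + 4*0 = -20 + 0 = -20)
a = -5/22 ≈ -0.22727
F(K, J) = 76 (F(K, J) = (1 - 20)*(-4) = -19*(-4) = 76)
a*B(F(4, -1 - 1*1)) = -5/22*76**2 = -5/22*5776 = -14440/11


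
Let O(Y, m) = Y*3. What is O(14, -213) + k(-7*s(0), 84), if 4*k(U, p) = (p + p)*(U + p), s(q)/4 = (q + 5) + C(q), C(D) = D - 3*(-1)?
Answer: -5838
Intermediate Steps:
O(Y, m) = 3*Y
C(D) = 3 + D (C(D) = D + 3 = 3 + D)
s(q) = 32 + 8*q (s(q) = 4*((q + 5) + (3 + q)) = 4*((5 + q) + (3 + q)) = 4*(8 + 2*q) = 32 + 8*q)
k(U, p) = p*(U + p)/2 (k(U, p) = ((p + p)*(U + p))/4 = ((2*p)*(U + p))/4 = (2*p*(U + p))/4 = p*(U + p)/2)
O(14, -213) + k(-7*s(0), 84) = 3*14 + (½)*84*(-7*(32 + 8*0) + 84) = 42 + (½)*84*(-7*(32 + 0) + 84) = 42 + (½)*84*(-7*32 + 84) = 42 + (½)*84*(-224 + 84) = 42 + (½)*84*(-140) = 42 - 5880 = -5838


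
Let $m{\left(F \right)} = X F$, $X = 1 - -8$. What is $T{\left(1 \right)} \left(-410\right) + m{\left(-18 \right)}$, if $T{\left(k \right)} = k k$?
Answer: $-572$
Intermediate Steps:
$T{\left(k \right)} = k^{2}$
$X = 9$ ($X = 1 + 8 = 9$)
$m{\left(F \right)} = 9 F$
$T{\left(1 \right)} \left(-410\right) + m{\left(-18 \right)} = 1^{2} \left(-410\right) + 9 \left(-18\right) = 1 \left(-410\right) - 162 = -410 - 162 = -572$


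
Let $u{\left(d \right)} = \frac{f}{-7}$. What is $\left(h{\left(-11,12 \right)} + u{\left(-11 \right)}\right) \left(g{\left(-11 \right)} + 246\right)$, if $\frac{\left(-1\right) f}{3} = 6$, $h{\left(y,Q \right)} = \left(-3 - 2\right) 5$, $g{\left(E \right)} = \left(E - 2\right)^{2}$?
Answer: $- \frac{65155}{7} \approx -9307.9$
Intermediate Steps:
$g{\left(E \right)} = \left(-2 + E\right)^{2}$
$h{\left(y,Q \right)} = -25$ ($h{\left(y,Q \right)} = \left(-5\right) 5 = -25$)
$f = -18$ ($f = \left(-3\right) 6 = -18$)
$u{\left(d \right)} = \frac{18}{7}$ ($u{\left(d \right)} = - \frac{18}{-7} = \left(-18\right) \left(- \frac{1}{7}\right) = \frac{18}{7}$)
$\left(h{\left(-11,12 \right)} + u{\left(-11 \right)}\right) \left(g{\left(-11 \right)} + 246\right) = \left(-25 + \frac{18}{7}\right) \left(\left(-2 - 11\right)^{2} + 246\right) = - \frac{157 \left(\left(-13\right)^{2} + 246\right)}{7} = - \frac{157 \left(169 + 246\right)}{7} = \left(- \frac{157}{7}\right) 415 = - \frac{65155}{7}$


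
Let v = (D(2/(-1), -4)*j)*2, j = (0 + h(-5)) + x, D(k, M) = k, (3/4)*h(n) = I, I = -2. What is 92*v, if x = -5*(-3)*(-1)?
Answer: 19504/3 ≈ 6501.3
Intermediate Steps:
h(n) = -8/3 (h(n) = (4/3)*(-2) = -8/3)
x = -15 (x = 15*(-1) = -15)
j = -53/3 (j = (0 - 8/3) - 15 = -8/3 - 15 = -53/3 ≈ -17.667)
v = 212/3 (v = ((2/(-1))*(-53/3))*2 = ((2*(-1))*(-53/3))*2 = -2*(-53/3)*2 = (106/3)*2 = 212/3 ≈ 70.667)
92*v = 92*(212/3) = 19504/3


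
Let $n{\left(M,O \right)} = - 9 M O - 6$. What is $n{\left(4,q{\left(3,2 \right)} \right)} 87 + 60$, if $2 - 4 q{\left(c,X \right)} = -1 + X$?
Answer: $-1245$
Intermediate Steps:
$q{\left(c,X \right)} = \frac{3}{4} - \frac{X}{4}$ ($q{\left(c,X \right)} = \frac{1}{2} - \frac{-1 + X}{4} = \frac{1}{2} - \left(- \frac{1}{4} + \frac{X}{4}\right) = \frac{3}{4} - \frac{X}{4}$)
$n{\left(M,O \right)} = -6 - 9 M O$ ($n{\left(M,O \right)} = - 9 M O - 6 = -6 - 9 M O$)
$n{\left(4,q{\left(3,2 \right)} \right)} 87 + 60 = \left(-6 - 36 \left(\frac{3}{4} - \frac{1}{2}\right)\right) 87 + 60 = \left(-6 - 36 \cdot \frac{1}{4}\right) 87 + 60 = \left(-6 - 9\right) 87 + 60 = \left(-15\right) 87 + 60 = -1305 + 60 = -1245$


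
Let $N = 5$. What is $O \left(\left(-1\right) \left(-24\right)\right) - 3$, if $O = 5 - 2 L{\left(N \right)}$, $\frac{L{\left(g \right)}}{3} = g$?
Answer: $-603$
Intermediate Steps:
$L{\left(g \right)} = 3 g$
$O = -25$ ($O = 5 - 2 \cdot 3 \cdot 5 = 5 - 30 = -25$)
$O \left(\left(-1\right) \left(-24\right)\right) - 3 = - 25 \left(\left(-1\right) \left(-24\right)\right) - 3 = \left(-25\right) 24 - 3 = -600 - 3 = -603$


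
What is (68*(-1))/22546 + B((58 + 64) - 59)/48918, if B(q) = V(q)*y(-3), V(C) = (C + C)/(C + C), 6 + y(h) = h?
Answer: -588223/183817538 ≈ -0.0032000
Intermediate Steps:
y(h) = -6 + h
V(C) = 1 (V(C) = (2*C)/((2*C)) = (2*C)*(1/(2*C)) = 1)
B(q) = -9 (B(q) = 1*(-6 - 3) = 1*(-9) = -9)
(68*(-1))/22546 + B((58 + 64) - 59)/48918 = (68*(-1))/22546 - 9/48918 = -68*1/22546 - 9*1/48918 = -34/11273 - 3/16306 = -588223/183817538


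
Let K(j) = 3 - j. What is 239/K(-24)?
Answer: 239/27 ≈ 8.8519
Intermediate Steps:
239/K(-24) = 239/(3 - 1*(-24)) = 239/(3 + 24) = 239/27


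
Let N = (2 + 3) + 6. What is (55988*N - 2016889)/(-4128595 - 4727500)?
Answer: 1401021/8856095 ≈ 0.15820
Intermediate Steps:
N = 11 (N = 5 + 6 = 11)
(55988*N - 2016889)/(-4128595 - 4727500) = (55988*11 - 2016889)/(-4128595 - 4727500) = (615868 - 2016889)/(-8856095) = -1401021*(-1/8856095) = 1401021/8856095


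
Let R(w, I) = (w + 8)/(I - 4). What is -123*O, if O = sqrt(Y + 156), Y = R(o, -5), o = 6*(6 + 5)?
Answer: -41*sqrt(1330) ≈ -1495.2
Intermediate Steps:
o = 66 (o = 6*11 = 66)
R(w, I) = (8 + w)/(-4 + I)
Y = -74/9 (Y = (8 + 66)/(-4 - 5) = 74/(-9) = -1/9*74 = -74/9 ≈ -8.2222)
O = sqrt(1330)/3 (O = sqrt(-74/9 + 156) = sqrt(1330/9) = sqrt(1330)/3 ≈ 12.156)
-123*O = -41*sqrt(1330)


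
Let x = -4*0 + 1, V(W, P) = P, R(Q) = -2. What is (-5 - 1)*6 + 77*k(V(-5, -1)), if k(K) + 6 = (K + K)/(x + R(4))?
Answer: -344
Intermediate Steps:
x = 1 (x = 0 + 1 = 1)
k(K) = -6 - 2*K (k(K) = -6 + (K + K)/(1 - 2) = -6 + (2*K)/(-1) = -6 + (2*K)*(-1) = -6 - 2*K)
(-5 - 1)*6 + 77*k(V(-5, -1)) = (-5 - 1)*6 + 77*(-6 - 2*(-1)) = -6*6 + 77*(-6 + 2) = -36 + 77*(-4) = -36 - 308 = -344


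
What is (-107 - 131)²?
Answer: 56644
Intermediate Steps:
(-107 - 131)² = (-238)² = 56644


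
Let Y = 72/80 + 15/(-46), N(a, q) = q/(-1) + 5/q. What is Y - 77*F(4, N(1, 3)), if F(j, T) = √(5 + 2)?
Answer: 66/115 - 77*√7 ≈ -203.15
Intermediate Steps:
N(a, q) = -q + 5/q (N(a, q) = q*(-1) + 5/q = -q + 5/q)
F(j, T) = √7
Y = 66/115 (Y = 72*(1/80) + 15*(-1/46) = 9/10 - 15/46 = 66/115 ≈ 0.57391)
Y - 77*F(4, N(1, 3)) = 66/115 - 77*√7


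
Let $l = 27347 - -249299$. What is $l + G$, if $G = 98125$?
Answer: $374771$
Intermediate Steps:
$l = 276646$ ($l = 27347 + 249299 = 276646$)
$l + G = 276646 + 98125 = 374771$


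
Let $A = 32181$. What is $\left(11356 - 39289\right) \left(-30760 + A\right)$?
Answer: $-39692793$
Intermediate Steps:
$\left(11356 - 39289\right) \left(-30760 + A\right) = \left(11356 - 39289\right) \left(-30760 + 32181\right) = \left(-27933\right) 1421 = -39692793$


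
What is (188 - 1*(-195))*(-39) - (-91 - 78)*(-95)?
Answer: -30992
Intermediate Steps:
(188 - 1*(-195))*(-39) - (-91 - 78)*(-95) = (188 + 195)*(-39) - (-169)*(-95) = 383*(-39) - 1*16055 = -14937 - 16055 = -30992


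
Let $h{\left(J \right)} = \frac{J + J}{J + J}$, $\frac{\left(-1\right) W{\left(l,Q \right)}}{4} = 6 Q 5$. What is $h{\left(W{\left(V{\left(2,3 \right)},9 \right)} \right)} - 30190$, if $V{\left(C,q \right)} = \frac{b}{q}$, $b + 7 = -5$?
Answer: $-30189$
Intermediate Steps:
$b = -12$ ($b = -7 - 5 = -12$)
$V{\left(C,q \right)} = - \frac{12}{q}$
$W{\left(l,Q \right)} = - 120 Q$ ($W{\left(l,Q \right)} = - 4 \cdot 6 Q 5 = - 4 \cdot 30 Q = - 120 Q$)
$h{\left(J \right)} = 1$ ($h{\left(J \right)} = \frac{2 J}{2 J} = 2 J \frac{1}{2 J} = 1$)
$h{\left(W{\left(V{\left(2,3 \right)},9 \right)} \right)} - 30190 = 1 - 30190 = -30189$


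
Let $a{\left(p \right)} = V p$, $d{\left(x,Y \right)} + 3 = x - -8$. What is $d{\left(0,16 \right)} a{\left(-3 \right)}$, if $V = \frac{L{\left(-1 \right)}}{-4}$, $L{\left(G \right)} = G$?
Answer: $- \frac{15}{4} \approx -3.75$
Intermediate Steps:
$d{\left(x,Y \right)} = 5 + x$ ($d{\left(x,Y \right)} = -3 + \left(x - -8\right) = -3 + \left(x + 8\right) = -3 + \left(8 + x\right) = 5 + x$)
$V = \frac{1}{4}$ ($V = - \frac{1}{-4} = \left(-1\right) \left(- \frac{1}{4}\right) = \frac{1}{4} \approx 0.25$)
$a{\left(p \right)} = \frac{p}{4}$
$d{\left(0,16 \right)} a{\left(-3 \right)} = \left(5 + 0\right) \frac{1}{4} \left(-3\right) = 5 \left(- \frac{3}{4}\right) = - \frac{15}{4}$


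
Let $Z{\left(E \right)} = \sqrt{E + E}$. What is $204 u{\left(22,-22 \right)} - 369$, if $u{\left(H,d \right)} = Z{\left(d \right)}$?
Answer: $-369 + 408 i \sqrt{11} \approx -369.0 + 1353.2 i$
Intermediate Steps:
$Z{\left(E \right)} = \sqrt{2} \sqrt{E}$ ($Z{\left(E \right)} = \sqrt{2 E} = \sqrt{2} \sqrt{E}$)
$u{\left(H,d \right)} = \sqrt{2} \sqrt{d}$
$204 u{\left(22,-22 \right)} - 369 = 204 \sqrt{2} \sqrt{-22} - 369 = 204 \sqrt{2} i \sqrt{22} - 369 = 204 \cdot 2 i \sqrt{11} - 369 = 408 i \sqrt{11} - 369 = -369 + 408 i \sqrt{11}$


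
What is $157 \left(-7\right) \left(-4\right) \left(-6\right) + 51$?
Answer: $-26325$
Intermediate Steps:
$157 \left(-7\right) \left(-4\right) \left(-6\right) + 51 = 157 \cdot 28 \left(-6\right) + 51 = 157 \left(-168\right) + 51 = -26376 + 51 = -26325$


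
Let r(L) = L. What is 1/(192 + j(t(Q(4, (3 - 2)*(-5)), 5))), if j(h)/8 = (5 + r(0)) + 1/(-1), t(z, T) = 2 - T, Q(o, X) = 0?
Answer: 1/224 ≈ 0.0044643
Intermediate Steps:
j(h) = 32 (j(h) = 8*((5 + 0) + 1/(-1)) = 8*(5 - 1) = 8*4 = 32)
1/(192 + j(t(Q(4, (3 - 2)*(-5)), 5))) = 1/(192 + 32) = 1/224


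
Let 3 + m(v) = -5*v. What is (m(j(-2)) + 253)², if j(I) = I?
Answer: 67600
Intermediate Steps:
m(v) = -3 - 5*v
(m(j(-2)) + 253)² = ((-3 - 5*(-2)) + 253)² = ((-3 + 10) + 253)² = (7 + 253)² = 260² = 67600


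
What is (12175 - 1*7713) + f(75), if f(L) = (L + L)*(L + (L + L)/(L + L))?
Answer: 15862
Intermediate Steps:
f(L) = 2*L*(1 + L) (f(L) = (2*L)*(L + (2*L)/((2*L))) = (2*L)*(L + (2*L)*(1/(2*L))) = (2*L)*(L + 1) = (2*L)*(1 + L) = 2*L*(1 + L))
(12175 - 1*7713) + f(75) = (12175 - 1*7713) + 2*75*(1 + 75) = (12175 - 7713) + 2*75*76 = 4462 + 11400 = 15862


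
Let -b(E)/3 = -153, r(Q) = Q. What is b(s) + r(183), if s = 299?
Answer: 642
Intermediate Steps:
b(E) = 459 (b(E) = -3*(-153) = 459)
b(s) + r(183) = 459 + 183 = 642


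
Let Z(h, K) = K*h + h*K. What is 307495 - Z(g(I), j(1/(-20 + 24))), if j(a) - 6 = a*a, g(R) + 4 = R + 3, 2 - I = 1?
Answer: 307495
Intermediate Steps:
I = 1 (I = 2 - 1*1 = 2 - 1 = 1)
g(R) = -1 + R (g(R) = -4 + (R + 3) = -4 + (3 + R) = -1 + R)
j(a) = 6 + a² (j(a) = 6 + a*a = 6 + a²)
Z(h, K) = 2*K*h (Z(h, K) = K*h + K*h = 2*K*h)
307495 - Z(g(I), j(1/(-20 + 24))) = 307495 - 2*(6 + (1/(-20 + 24))²)*(-1 + 1) = 307495 - 2*(6 + (1/4)²)*0 = 307495 - 2*(6 + (¼)²)*0 = 307495 - 2*(6 + 1/16)*0 = 307495 - 2*97*0/16 = 307495 - 1*0 = 307495 + 0 = 307495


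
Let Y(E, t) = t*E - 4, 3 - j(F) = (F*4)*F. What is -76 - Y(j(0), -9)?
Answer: -45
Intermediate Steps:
j(F) = 3 - 4*F**2 (j(F) = 3 - F*4*F = 3 - 4*F*F = 3 - 4*F**2)
Y(E, t) = -4 + E*t (Y(E, t) = E*t - 4 = -4 + E*t)
-76 - Y(j(0), -9) = -76 - (-4 + (3 - 4*0**2)*(-9)) = -76 - (-4 + (3 - 4*0)*(-9)) = -76 - (-4 + (3 + 0)*(-9)) = -76 - (-4 + 3*(-9)) = -76 - (-4 - 27) = -76 - 1*(-31) = -76 + 31 = -45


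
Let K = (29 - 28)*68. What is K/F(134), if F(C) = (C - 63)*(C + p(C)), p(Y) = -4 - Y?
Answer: -17/71 ≈ -0.23944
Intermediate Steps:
F(C) = 252 - 4*C (F(C) = (C - 63)*(C + (-4 - C)) = (-63 + C)*(-4) = 252 - 4*C)
K = 68 (K = 1*68 = 68)
K/F(134) = 68/(252 - 4*134) = 68/(252 - 536) = 68/(-284) = 68*(-1/284) = -17/71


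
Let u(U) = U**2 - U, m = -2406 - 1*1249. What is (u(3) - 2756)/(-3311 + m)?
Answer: 1375/3483 ≈ 0.39477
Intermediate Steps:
m = -3655 (m = -2406 - 1249 = -3655)
(u(3) - 2756)/(-3311 + m) = (3*(-1 + 3) - 2756)/(-3311 - 3655) = (3*2 - 2756)/(-6966) = (6 - 2756)*(-1/6966) = -2750*(-1/6966) = 1375/3483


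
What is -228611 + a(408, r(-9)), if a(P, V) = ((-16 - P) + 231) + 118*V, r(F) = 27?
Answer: -225618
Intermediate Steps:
a(P, V) = 215 - P + 118*V (a(P, V) = (215 - P) + 118*V = 215 - P + 118*V)
-228611 + a(408, r(-9)) = -228611 + (215 - 1*408 + 118*27) = -228611 + (215 - 408 + 3186) = -228611 + 2993 = -225618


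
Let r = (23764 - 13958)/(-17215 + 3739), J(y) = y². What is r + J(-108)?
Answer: 78587129/6738 ≈ 11663.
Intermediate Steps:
r = -4903/6738 (r = 9806/(-13476) = 9806*(-1/13476) = -4903/6738 ≈ -0.72766)
r + J(-108) = -4903/6738 + (-108)² = -4903/6738 + 11664 = 78587129/6738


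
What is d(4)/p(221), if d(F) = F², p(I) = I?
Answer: 16/221 ≈ 0.072398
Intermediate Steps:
d(4)/p(221) = 4²/221 = 16*(1/221) = 16/221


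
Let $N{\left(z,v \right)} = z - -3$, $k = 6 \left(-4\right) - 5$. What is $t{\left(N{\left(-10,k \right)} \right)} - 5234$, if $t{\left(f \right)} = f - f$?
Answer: $-5234$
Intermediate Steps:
$k = -29$ ($k = -24 - 5 = -29$)
$N{\left(z,v \right)} = 3 + z$ ($N{\left(z,v \right)} = z + 3 = 3 + z$)
$t{\left(f \right)} = 0$
$t{\left(N{\left(-10,k \right)} \right)} - 5234 = 0 - 5234 = -5234$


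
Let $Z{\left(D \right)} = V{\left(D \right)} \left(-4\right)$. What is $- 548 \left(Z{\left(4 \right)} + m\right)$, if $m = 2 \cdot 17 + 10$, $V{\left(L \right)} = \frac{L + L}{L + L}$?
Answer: $-21920$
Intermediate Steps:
$V{\left(L \right)} = 1$ ($V{\left(L \right)} = \frac{2 L}{2 L} = 2 L \frac{1}{2 L} = 1$)
$Z{\left(D \right)} = -4$ ($Z{\left(D \right)} = 1 \left(-4\right) = -4$)
$m = 44$ ($m = 34 + 10 = 44$)
$- 548 \left(Z{\left(4 \right)} + m\right) = - 548 \left(-4 + 44\right) = \left(-548\right) 40 = -21920$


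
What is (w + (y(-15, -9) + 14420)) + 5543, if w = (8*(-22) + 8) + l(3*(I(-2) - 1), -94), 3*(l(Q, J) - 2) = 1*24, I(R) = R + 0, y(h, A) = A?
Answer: 19796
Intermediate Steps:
I(R) = R
l(Q, J) = 10 (l(Q, J) = 2 + (1*24)/3 = 2 + (⅓)*24 = 2 + 8 = 10)
w = -158 (w = (8*(-22) + 8) + 10 = (-176 + 8) + 10 = -168 + 10 = -158)
(w + (y(-15, -9) + 14420)) + 5543 = (-158 + (-9 + 14420)) + 5543 = (-158 + 14411) + 5543 = 14253 + 5543 = 19796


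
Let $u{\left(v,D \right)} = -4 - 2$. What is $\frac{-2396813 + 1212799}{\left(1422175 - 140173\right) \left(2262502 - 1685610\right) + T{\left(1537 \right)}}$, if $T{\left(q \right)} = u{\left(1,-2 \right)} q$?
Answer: $- \frac{592007}{369788344281} \approx -1.6009 \cdot 10^{-6}$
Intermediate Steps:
$u{\left(v,D \right)} = -6$
$T{\left(q \right)} = - 6 q$
$\frac{-2396813 + 1212799}{\left(1422175 - 140173\right) \left(2262502 - 1685610\right) + T{\left(1537 \right)}} = \frac{-2396813 + 1212799}{\left(1422175 - 140173\right) \left(2262502 - 1685610\right) - 9222} = - \frac{1184014}{1282002 \cdot 576892 - 9222} = - \frac{1184014}{739576697784 - 9222} = - \frac{1184014}{739576688562} = \left(-1184014\right) \frac{1}{739576688562} = - \frac{592007}{369788344281}$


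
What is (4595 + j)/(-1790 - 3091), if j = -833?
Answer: -1254/1627 ≈ -0.77074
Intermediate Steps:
(4595 + j)/(-1790 - 3091) = (4595 - 833)/(-1790 - 3091) = 3762/(-4881) = 3762*(-1/4881) = -1254/1627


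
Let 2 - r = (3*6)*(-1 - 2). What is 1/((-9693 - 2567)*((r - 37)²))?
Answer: -1/4425860 ≈ -2.2594e-7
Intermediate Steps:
r = 56 (r = 2 - 3*6*(-1 - 2) = 2 - 18*(-3) = 2 - 1*(-54) = 2 + 54 = 56)
1/((-9693 - 2567)*((r - 37)²)) = 1/((-9693 - 2567)*((56 - 37)²)) = 1/((-12260)*(19²)) = -1/12260/361 = -1/12260*1/361 = -1/4425860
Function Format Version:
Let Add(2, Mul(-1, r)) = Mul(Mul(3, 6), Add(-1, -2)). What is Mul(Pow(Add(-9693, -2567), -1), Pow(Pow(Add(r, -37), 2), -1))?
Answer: Rational(-1, 4425860) ≈ -2.2594e-7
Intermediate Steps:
r = 56 (r = Add(2, Mul(-1, Mul(Mul(3, 6), Add(-1, -2)))) = Add(2, Mul(-1, Mul(18, -3))) = Add(2, Mul(-1, -54)) = Add(2, 54) = 56)
Mul(Pow(Add(-9693, -2567), -1), Pow(Pow(Add(r, -37), 2), -1)) = Mul(Pow(Add(-9693, -2567), -1), Pow(Pow(Add(56, -37), 2), -1)) = Mul(Pow(-12260, -1), Pow(Pow(19, 2), -1)) = Mul(Rational(-1, 12260), Pow(361, -1)) = Mul(Rational(-1, 12260), Rational(1, 361)) = Rational(-1, 4425860)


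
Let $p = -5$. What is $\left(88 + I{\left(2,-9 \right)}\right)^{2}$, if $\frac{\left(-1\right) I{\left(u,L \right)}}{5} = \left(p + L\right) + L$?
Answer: $41209$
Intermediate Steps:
$I{\left(u,L \right)} = 25 - 10 L$ ($I{\left(u,L \right)} = - 5 \left(\left(-5 + L\right) + L\right) = - 5 \left(-5 + 2 L\right) = 25 - 10 L$)
$\left(88 + I{\left(2,-9 \right)}\right)^{2} = \left(88 + \left(25 - -90\right)\right)^{2} = \left(88 + \left(25 + 90\right)\right)^{2} = \left(88 + 115\right)^{2} = 203^{2} = 41209$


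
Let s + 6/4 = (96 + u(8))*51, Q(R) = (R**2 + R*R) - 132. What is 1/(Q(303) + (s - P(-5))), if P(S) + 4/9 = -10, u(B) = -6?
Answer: 18/3385529 ≈ 5.3167e-6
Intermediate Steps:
P(S) = -94/9 (P(S) = -4/9 - 10 = -94/9)
Q(R) = -132 + 2*R**2 (Q(R) = (R**2 + R**2) - 132 = 2*R**2 - 132 = -132 + 2*R**2)
s = 9177/2 (s = -3/2 + (96 - 6)*51 = -3/2 + 90*51 = -3/2 + 4590 = 9177/2 ≈ 4588.5)
1/(Q(303) + (s - P(-5))) = 1/((-132 + 2*303**2) + (9177/2 - 1*(-94/9))) = 1/((-132 + 2*91809) + (9177/2 + 94/9)) = 1/((-132 + 183618) + 82781/18) = 1/(183486 + 82781/18) = 1/(3385529/18) = 18/3385529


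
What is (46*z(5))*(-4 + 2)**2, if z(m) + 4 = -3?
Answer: -1288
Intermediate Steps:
z(m) = -7 (z(m) = -4 - 3 = -7)
(46*z(5))*(-4 + 2)**2 = (46*(-7))*(-4 + 2)**2 = -322*(-2)**2 = -322*4 = -1288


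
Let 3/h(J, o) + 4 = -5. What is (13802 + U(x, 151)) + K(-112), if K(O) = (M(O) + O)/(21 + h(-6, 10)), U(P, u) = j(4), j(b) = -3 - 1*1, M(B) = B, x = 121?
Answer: 427402/31 ≈ 13787.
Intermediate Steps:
h(J, o) = -⅓ (h(J, o) = 3/(-4 - 5) = 3/(-9) = 3*(-⅑) = -⅓)
j(b) = -4 (j(b) = -3 - 1 = -4)
U(P, u) = -4
K(O) = 3*O/31 (K(O) = (O + O)/(21 - ⅓) = (2*O)/(62/3) = (2*O)*(3/62) = 3*O/31)
(13802 + U(x, 151)) + K(-112) = (13802 - 4) + (3/31)*(-112) = 13798 - 336/31 = 427402/31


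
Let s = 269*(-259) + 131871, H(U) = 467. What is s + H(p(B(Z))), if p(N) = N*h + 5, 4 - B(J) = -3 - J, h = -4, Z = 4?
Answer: 62667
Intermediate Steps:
B(J) = 7 + J (B(J) = 4 - (-3 - J) = 4 + (3 + J) = 7 + J)
p(N) = 5 - 4*N (p(N) = N*(-4) + 5 = -4*N + 5 = 5 - 4*N)
s = 62200 (s = -69671 + 131871 = 62200)
s + H(p(B(Z))) = 62200 + 467 = 62667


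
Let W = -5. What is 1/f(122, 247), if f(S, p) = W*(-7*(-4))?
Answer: -1/140 ≈ -0.0071429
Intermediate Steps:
f(S, p) = -140 (f(S, p) = -(-35)*(-4) = -5*28 = -140)
1/f(122, 247) = 1/(-140) = -1/140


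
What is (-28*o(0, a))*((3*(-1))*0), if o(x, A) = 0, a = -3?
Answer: 0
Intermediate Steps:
(-28*o(0, a))*((3*(-1))*0) = (-28*0)*((3*(-1))*0) = 0*(-3*0) = 0*0 = 0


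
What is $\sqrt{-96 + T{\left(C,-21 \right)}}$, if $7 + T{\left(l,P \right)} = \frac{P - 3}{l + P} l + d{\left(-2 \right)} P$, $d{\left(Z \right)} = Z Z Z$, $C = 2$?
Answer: $\frac{\sqrt{24377}}{19} \approx 8.2174$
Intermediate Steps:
$d{\left(Z \right)} = Z^{3}$ ($d{\left(Z \right)} = Z^{2} Z = Z^{3}$)
$T{\left(l,P \right)} = -7 - 8 P + \frac{l \left(-3 + P\right)}{P + l}$ ($T{\left(l,P \right)} = -7 + \left(\frac{P - 3}{l + P} l + \left(-2\right)^{3} P\right) = -7 - \left(8 P - \frac{-3 + P}{P + l} l\right) = -7 - \left(8 P - \frac{l \left(-3 + P\right)}{P + l}\right) = -7 - 8 P + \frac{l \left(-3 + P\right)}{P + l}$)
$\sqrt{-96 + T{\left(C,-21 \right)}} = \sqrt{-96 + \frac{\left(-10\right) 2 - 8 \left(-21\right)^{2} - -147 - \left(-147\right) 2}{-21 + 2}} = \sqrt{-96 + \frac{-20 - 3528 + 147 + 294}{-19}} = \sqrt{-96 - \frac{-20 - 3528 + 147 + 294}{19}} = \sqrt{-96 - - \frac{3107}{19}} = \sqrt{-96 + \frac{3107}{19}} = \sqrt{\frac{1283}{19}} = \frac{\sqrt{24377}}{19}$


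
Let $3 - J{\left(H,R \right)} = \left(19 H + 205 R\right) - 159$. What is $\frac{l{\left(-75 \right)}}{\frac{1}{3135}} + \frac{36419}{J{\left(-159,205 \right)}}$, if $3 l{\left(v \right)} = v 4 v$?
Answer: $\frac{913272488581}{38842} \approx 2.3513 \cdot 10^{7}$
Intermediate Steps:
$l{\left(v \right)} = \frac{4 v^{2}}{3}$ ($l{\left(v \right)} = \frac{v 4 v}{3} = \frac{4 v v}{3} = \frac{4 v^{2}}{3}$)
$J{\left(H,R \right)} = 162 - 205 R - 19 H$ ($J{\left(H,R \right)} = 3 - \left(\left(19 H + 205 R\right) - 159\right) = 3 - \left(-159 + 19 H + 205 R\right) = 162 - 205 R - 19 H$)
$\frac{l{\left(-75 \right)}}{\frac{1}{3135}} + \frac{36419}{J{\left(-159,205 \right)}} = \frac{\frac{4}{3} \left(-75\right)^{2}}{\frac{1}{3135}} + \frac{36419}{162 - 42025 - -3021} = \frac{4}{3} \cdot 5625 \frac{1}{\frac{1}{3135}} + \frac{36419}{162 - 42025 + 3021} = 7500 \cdot 3135 + \frac{36419}{-38842} = 23512500 + 36419 \left(- \frac{1}{38842}\right) = 23512500 - \frac{36419}{38842} = \frac{913272488581}{38842}$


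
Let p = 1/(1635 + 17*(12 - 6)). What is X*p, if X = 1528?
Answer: 1528/1737 ≈ 0.87968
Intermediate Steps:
p = 1/1737 (p = 1/(1635 + 17*6) = 1/(1635 + 102) = 1/1737 ≈ 0.00057571)
X*p = 1528*(1/1737) = 1528/1737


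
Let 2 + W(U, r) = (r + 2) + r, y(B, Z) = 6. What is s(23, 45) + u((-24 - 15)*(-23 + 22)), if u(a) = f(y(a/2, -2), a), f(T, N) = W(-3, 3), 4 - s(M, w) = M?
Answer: -13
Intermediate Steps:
s(M, w) = 4 - M
W(U, r) = 2*r (W(U, r) = -2 + ((r + 2) + r) = -2 + ((2 + r) + r) = -2 + (2 + 2*r) = 2*r)
f(T, N) = 6 (f(T, N) = 2*3 = 6)
u(a) = 6
s(23, 45) + u((-24 - 15)*(-23 + 22)) = (4 - 1*23) + 6 = (4 - 23) + 6 = -19 + 6 = -13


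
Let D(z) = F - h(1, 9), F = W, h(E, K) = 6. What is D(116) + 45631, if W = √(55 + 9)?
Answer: 45633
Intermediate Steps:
W = 8 (W = √64 = 8)
F = 8
D(z) = 2 (D(z) = 8 - 1*6 = 8 - 6 = 2)
D(116) + 45631 = 2 + 45631 = 45633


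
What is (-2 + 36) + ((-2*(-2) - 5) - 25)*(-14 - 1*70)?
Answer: 2218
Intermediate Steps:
(-2 + 36) + ((-2*(-2) - 5) - 25)*(-14 - 1*70) = 34 + ((4 - 5) - 25)*(-14 - 70) = 34 + (-1 - 25)*(-84) = 34 - 26*(-84) = 34 + 2184 = 2218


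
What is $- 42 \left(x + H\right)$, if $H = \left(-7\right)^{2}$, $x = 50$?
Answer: $-4158$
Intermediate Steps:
$H = 49$
$- 42 \left(x + H\right) = - 42 \left(50 + 49\right) = \left(-42\right) 99 = -4158$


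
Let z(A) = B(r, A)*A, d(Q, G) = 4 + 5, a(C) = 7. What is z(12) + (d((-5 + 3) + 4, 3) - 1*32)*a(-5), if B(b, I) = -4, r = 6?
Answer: -209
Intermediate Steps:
d(Q, G) = 9
z(A) = -4*A
z(12) + (d((-5 + 3) + 4, 3) - 1*32)*a(-5) = -4*12 + (9 - 1*32)*7 = -48 + (9 - 32)*7 = -48 - 23*7 = -48 - 161 = -209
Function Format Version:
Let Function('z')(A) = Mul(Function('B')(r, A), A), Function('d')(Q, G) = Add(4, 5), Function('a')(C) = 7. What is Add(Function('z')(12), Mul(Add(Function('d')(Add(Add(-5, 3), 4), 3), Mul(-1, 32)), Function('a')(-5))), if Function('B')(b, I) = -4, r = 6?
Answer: -209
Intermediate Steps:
Function('d')(Q, G) = 9
Function('z')(A) = Mul(-4, A)
Add(Function('z')(12), Mul(Add(Function('d')(Add(Add(-5, 3), 4), 3), Mul(-1, 32)), Function('a')(-5))) = Add(Mul(-4, 12), Mul(Add(9, Mul(-1, 32)), 7)) = Add(-48, Mul(Add(9, -32), 7)) = Add(-48, Mul(-23, 7)) = Add(-48, -161) = -209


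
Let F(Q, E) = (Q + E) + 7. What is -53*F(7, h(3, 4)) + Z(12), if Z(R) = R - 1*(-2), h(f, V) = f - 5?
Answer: -622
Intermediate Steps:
h(f, V) = -5 + f
Z(R) = 2 + R (Z(R) = R + 2 = 2 + R)
F(Q, E) = 7 + E + Q (F(Q, E) = (E + Q) + 7 = 7 + E + Q)
-53*F(7, h(3, 4)) + Z(12) = -53*(7 + (-5 + 3) + 7) + (2 + 12) = -53*(7 - 2 + 7) + 14 = -53*12 + 14 = -636 + 14 = -622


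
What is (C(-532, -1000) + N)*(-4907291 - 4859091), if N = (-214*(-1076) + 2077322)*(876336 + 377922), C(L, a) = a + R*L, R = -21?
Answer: -28266919617878499520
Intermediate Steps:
C(L, a) = a - 21*L
N = 2894308201188 (N = (230264 + 2077322)*1254258 = 2307586*1254258 = 2894308201188)
(C(-532, -1000) + N)*(-4907291 - 4859091) = ((-1000 - 21*(-532)) + 2894308201188)*(-4907291 - 4859091) = ((-1000 + 11172) + 2894308201188)*(-9766382) = (10172 + 2894308201188)*(-9766382) = 2894308211360*(-9766382) = -28266919617878499520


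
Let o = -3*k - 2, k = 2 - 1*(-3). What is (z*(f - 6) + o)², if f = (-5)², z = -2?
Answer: 3025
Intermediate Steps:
k = 5 (k = 2 + 3 = 5)
f = 25
o = -17 (o = -3*5 - 2 = -15 - 2 = -17)
(z*(f - 6) + o)² = (-2*(25 - 6) - 17)² = (-2*19 - 17)² = (-38 - 17)² = (-55)² = 3025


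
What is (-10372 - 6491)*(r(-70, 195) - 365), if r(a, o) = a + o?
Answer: 4047120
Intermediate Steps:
(-10372 - 6491)*(r(-70, 195) - 365) = (-10372 - 6491)*((-70 + 195) - 365) = -16863*(125 - 365) = -16863*(-240) = 4047120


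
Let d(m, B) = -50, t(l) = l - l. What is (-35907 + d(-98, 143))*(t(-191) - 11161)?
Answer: 401316077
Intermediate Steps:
t(l) = 0
(-35907 + d(-98, 143))*(t(-191) - 11161) = (-35907 - 50)*(0 - 11161) = -35957*(-11161) = 401316077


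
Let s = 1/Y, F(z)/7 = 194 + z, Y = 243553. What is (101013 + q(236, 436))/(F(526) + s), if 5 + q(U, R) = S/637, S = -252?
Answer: 2238664161676/111703148011 ≈ 20.041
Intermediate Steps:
F(z) = 1358 + 7*z (F(z) = 7*(194 + z) = 1358 + 7*z)
s = 1/243553 ≈ 4.1059e-6
q(U, R) = -491/91 (q(U, R) = -5 - 252/637 = -5 - 252*1/637 = -5 - 36/91 = -491/91)
(101013 + q(236, 436))/(F(526) + s) = (101013 - 491/91)/((1358 + 7*526) + 1/243553) = 9191692/(91*((1358 + 3682) + 1/243553)) = 9191692/(91*(5040 + 1/243553)) = 9191692/(91*(1227507121/243553)) = (9191692/91)*(243553/1227507121) = 2238664161676/111703148011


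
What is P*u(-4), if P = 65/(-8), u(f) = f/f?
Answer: -65/8 ≈ -8.1250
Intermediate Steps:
u(f) = 1
P = -65/8 (P = 65*(-⅛) = -65/8 ≈ -8.1250)
P*u(-4) = -65/8*1 = -65/8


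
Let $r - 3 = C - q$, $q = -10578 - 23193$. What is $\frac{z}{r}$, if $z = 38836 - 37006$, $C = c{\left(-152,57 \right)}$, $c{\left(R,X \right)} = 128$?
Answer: $\frac{915}{16951} \approx 0.053979$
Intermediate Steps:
$q = -33771$
$C = 128$
$z = 1830$
$r = 33902$ ($r = 3 + \left(128 - -33771\right) = 3 + \left(128 + 33771\right) = 3 + 33899 = 33902$)
$\frac{z}{r} = \frac{1830}{33902} = 1830 \cdot \frac{1}{33902} = \frac{915}{16951}$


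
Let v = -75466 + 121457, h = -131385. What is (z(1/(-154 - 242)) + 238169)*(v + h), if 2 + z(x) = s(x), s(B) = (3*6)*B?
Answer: -223718318081/11 ≈ -2.0338e+10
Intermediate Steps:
s(B) = 18*B
z(x) = -2 + 18*x
v = 45991
(z(1/(-154 - 242)) + 238169)*(v + h) = ((-2 + 18/(-154 - 242)) + 238169)*(45991 - 131385) = ((-2 + 18/(-396)) + 238169)*(-85394) = ((-2 + 18*(-1/396)) + 238169)*(-85394) = ((-2 - 1/22) + 238169)*(-85394) = (-45/22 + 238169)*(-85394) = (5239673/22)*(-85394) = -223718318081/11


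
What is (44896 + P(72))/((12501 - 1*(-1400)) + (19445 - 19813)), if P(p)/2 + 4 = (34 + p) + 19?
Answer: 15046/4511 ≈ 3.3354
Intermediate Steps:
P(p) = 98 + 2*p (P(p) = -8 + 2*((34 + p) + 19) = -8 + 2*(53 + p) = -8 + (106 + 2*p) = 98 + 2*p)
(44896 + P(72))/((12501 - 1*(-1400)) + (19445 - 19813)) = (44896 + (98 + 2*72))/((12501 - 1*(-1400)) + (19445 - 19813)) = (44896 + (98 + 144))/((12501 + 1400) - 368) = (44896 + 242)/(13901 - 368) = 45138/13533 = 45138*(1/13533) = 15046/4511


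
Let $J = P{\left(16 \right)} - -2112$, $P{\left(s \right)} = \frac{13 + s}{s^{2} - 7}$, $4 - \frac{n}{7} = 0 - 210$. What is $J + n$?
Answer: $\frac{898919}{249} \approx 3610.1$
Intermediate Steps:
$n = 1498$ ($n = 28 - 7 \left(0 - 210\right) = 28 - -1470 = 28 + 1470 = 1498$)
$P{\left(s \right)} = \frac{13 + s}{-7 + s^{2}}$
$J = \frac{525917}{249}$ ($J = \frac{13 + 16}{-7 + 16^{2}} - -2112 = \frac{1}{-7 + 256} \cdot 29 + 2112 = \frac{1}{249} \cdot 29 + 2112 = \frac{29}{249} + 2112 = \frac{525917}{249} \approx 2112.1$)
$J + n = \frac{525917}{249} + 1498 = \frac{898919}{249}$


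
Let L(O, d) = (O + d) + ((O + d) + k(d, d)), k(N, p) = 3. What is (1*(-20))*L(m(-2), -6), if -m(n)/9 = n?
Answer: -540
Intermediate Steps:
m(n) = -9*n
L(O, d) = 3 + 2*O + 2*d (L(O, d) = (O + d) + ((O + d) + 3) = (O + d) + (3 + O + d) = 3 + 2*O + 2*d)
(1*(-20))*L(m(-2), -6) = (1*(-20))*(3 + 2*(-9*(-2)) + 2*(-6)) = -20*(3 + 2*18 - 12) = -20*(3 + 36 - 12) = -20*27 = -540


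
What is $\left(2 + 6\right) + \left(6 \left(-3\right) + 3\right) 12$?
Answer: $-172$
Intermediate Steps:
$\left(2 + 6\right) + \left(6 \left(-3\right) + 3\right) 12 = 8 + \left(-18 + 3\right) 12 = 8 - 180 = -172$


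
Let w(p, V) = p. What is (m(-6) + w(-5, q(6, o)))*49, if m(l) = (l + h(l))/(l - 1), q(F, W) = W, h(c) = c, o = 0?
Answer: -161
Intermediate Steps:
m(l) = 2*l/(-1 + l) (m(l) = (l + l)/(l - 1) = (2*l)/(-1 + l) = 2*l/(-1 + l))
(m(-6) + w(-5, q(6, o)))*49 = (2*(-6)/(-1 - 6) - 5)*49 = (2*(-6)/(-7) - 5)*49 = (2*(-6)*(-⅐) - 5)*49 = (12/7 - 5)*49 = -23/7*49 = -161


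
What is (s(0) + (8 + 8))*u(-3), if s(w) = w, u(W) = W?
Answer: -48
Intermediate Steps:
(s(0) + (8 + 8))*u(-3) = (0 + (8 + 8))*(-3) = (0 + 16)*(-3) = 16*(-3) = -48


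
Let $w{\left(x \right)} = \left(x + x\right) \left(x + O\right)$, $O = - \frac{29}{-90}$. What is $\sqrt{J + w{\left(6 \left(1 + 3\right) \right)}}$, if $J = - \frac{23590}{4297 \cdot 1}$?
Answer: $\frac{\sqrt{4827371018370}}{64455} \approx 34.088$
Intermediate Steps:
$O = \frac{29}{90}$ ($O = \left(-29\right) \left(- \frac{1}{90}\right) = \frac{29}{90} \approx 0.32222$)
$w{\left(x \right)} = 2 x \left(\frac{29}{90} + x\right)$ ($w{\left(x \right)} = \left(x + x\right) \left(x + \frac{29}{90}\right) = 2 x \left(\frac{29}{90} + x\right)$)
$J = - \frac{23590}{4297} \approx -5.4899$
$\sqrt{J + w{\left(6 \left(1 + 3\right) \right)}} = \sqrt{- \frac{23590}{4297} + \frac{6 \left(1 + 3\right) \left(29 + 90 \cdot 6 \left(1 + 3\right)\right)}{45}} = \sqrt{- \frac{23590}{4297} + \frac{6 \cdot 4 \left(29 + 90 \cdot 6 \cdot 4\right)}{45}} = \sqrt{- \frac{23590}{4297} + \frac{1}{45} \cdot 24 \left(29 + 90 \cdot 24\right)} = \sqrt{- \frac{23590}{4297} + \frac{1}{45} \cdot 24 \left(29 + 2160\right)} = \sqrt{- \frac{23590}{4297} + \frac{1}{45} \cdot 24 \cdot 2189} = \sqrt{- \frac{23590}{4297} + \frac{17512}{15}} = \sqrt{\frac{74895214}{64455}} = \frac{\sqrt{4827371018370}}{64455}$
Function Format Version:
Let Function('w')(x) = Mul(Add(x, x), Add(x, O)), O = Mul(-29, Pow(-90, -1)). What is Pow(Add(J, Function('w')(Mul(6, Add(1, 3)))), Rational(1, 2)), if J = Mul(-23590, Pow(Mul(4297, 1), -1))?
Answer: Mul(Rational(1, 64455), Pow(4827371018370, Rational(1, 2))) ≈ 34.088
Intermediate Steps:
O = Rational(29, 90) (O = Mul(-29, Rational(-1, 90)) = Rational(29, 90) ≈ 0.32222)
Function('w')(x) = Mul(2, x, Add(Rational(29, 90), x)) (Function('w')(x) = Mul(Add(x, x), Add(x, Rational(29, 90))) = Mul(Mul(2, x), Add(Rational(29, 90), x)) = Mul(2, x, Add(Rational(29, 90), x)))
J = Rational(-23590, 4297) (J = Mul(-23590, Pow(4297, -1)) = Mul(-23590, Rational(1, 4297)) = Rational(-23590, 4297) ≈ -5.4899)
Pow(Add(J, Function('w')(Mul(6, Add(1, 3)))), Rational(1, 2)) = Pow(Add(Rational(-23590, 4297), Mul(Rational(1, 45), Mul(6, Add(1, 3)), Add(29, Mul(90, Mul(6, Add(1, 3)))))), Rational(1, 2)) = Pow(Add(Rational(-23590, 4297), Mul(Rational(1, 45), Mul(6, 4), Add(29, Mul(90, Mul(6, 4))))), Rational(1, 2)) = Pow(Add(Rational(-23590, 4297), Mul(Rational(1, 45), 24, Add(29, Mul(90, 24)))), Rational(1, 2)) = Pow(Add(Rational(-23590, 4297), Mul(Rational(1, 45), 24, Add(29, 2160))), Rational(1, 2)) = Pow(Add(Rational(-23590, 4297), Mul(Rational(1, 45), 24, 2189)), Rational(1, 2)) = Pow(Add(Rational(-23590, 4297), Rational(17512, 15)), Rational(1, 2)) = Pow(Rational(74895214, 64455), Rational(1, 2)) = Mul(Rational(1, 64455), Pow(4827371018370, Rational(1, 2)))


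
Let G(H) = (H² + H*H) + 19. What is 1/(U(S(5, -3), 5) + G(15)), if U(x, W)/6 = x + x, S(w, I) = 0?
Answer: 1/469 ≈ 0.0021322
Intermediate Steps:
G(H) = 19 + 2*H² (G(H) = (H² + H²) + 19 = 2*H² + 19 = 19 + 2*H²)
U(x, W) = 12*x (U(x, W) = 6*(x + x) = 6*(2*x) = 12*x)
1/(U(S(5, -3), 5) + G(15)) = 1/(12*0 + (19 + 2*15²)) = 1/(0 + (19 + 2*225)) = 1/(0 + (19 + 450)) = 1/(0 + 469) = 1/469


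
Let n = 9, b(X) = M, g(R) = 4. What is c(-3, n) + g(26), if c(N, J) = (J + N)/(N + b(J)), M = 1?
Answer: 1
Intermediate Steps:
b(X) = 1
c(N, J) = (J + N)/(1 + N) (c(N, J) = (J + N)/(N + 1) = (J + N)/(1 + N))
c(-3, n) + g(26) = (9 - 3)/(1 - 3) + 4 = 6/(-2) + 4 = -½*6 + 4 = -3 + 4 = 1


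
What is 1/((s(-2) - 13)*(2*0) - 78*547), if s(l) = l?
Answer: -1/42666 ≈ -2.3438e-5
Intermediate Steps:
1/((s(-2) - 13)*(2*0) - 78*547) = 1/((-2 - 13)*(2*0) - 78*547) = 1/(-15*0 - 42666) = 1/(0 - 42666) = 1/(-42666) = -1/42666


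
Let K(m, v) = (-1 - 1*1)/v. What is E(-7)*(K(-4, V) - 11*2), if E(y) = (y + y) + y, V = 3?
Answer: 476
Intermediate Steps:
E(y) = 3*y (E(y) = 2*y + y = 3*y)
K(m, v) = -2/v (K(m, v) = (-1 - 1)/v = -2/v)
E(-7)*(K(-4, V) - 11*2) = (3*(-7))*(-2/3 - 11*2) = -21*(-2*⅓ - 22) = -21*(-⅔ - 22) = -21*(-68/3) = 476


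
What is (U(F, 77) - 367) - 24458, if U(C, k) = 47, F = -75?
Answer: -24778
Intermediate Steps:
(U(F, 77) - 367) - 24458 = (47 - 367) - 24458 = -320 - 24458 = -24778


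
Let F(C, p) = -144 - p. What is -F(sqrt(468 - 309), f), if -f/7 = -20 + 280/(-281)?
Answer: 81764/281 ≈ 290.98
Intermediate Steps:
f = 41300/281 (f = -7*(-20 + 280/(-281)) = -7*(-20 + 280*(-1/281)) = -7*(-20 - 280/281) = -7*(-5900/281) = 41300/281 ≈ 146.98)
-F(sqrt(468 - 309), f) = -(-144 - 1*41300/281) = -(-144 - 41300/281) = -1*(-81764/281) = 81764/281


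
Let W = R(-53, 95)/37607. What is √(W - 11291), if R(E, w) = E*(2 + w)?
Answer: 3*I*√1774322403694/37607 ≈ 106.26*I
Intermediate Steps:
W = -5141/37607 (W = -53*(2 + 95)/37607 = -53*97*(1/37607) = -5141*1/37607 = -5141/37607 ≈ -0.13670)
√(W - 11291) = √(-5141/37607 - 11291) = √(-424625778/37607) = 3*I*√1774322403694/37607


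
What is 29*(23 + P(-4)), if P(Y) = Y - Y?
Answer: 667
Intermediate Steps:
P(Y) = 0
29*(23 + P(-4)) = 29*(23 + 0) = 29*23 = 667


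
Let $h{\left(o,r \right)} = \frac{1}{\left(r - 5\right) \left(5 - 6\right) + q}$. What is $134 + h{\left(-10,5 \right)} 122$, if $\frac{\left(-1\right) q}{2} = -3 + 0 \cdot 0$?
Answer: $\frac{463}{3} \approx 154.33$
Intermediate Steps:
$q = 6$ ($q = - 2 \left(-3 + 0 \cdot 0\right) = - 2 \left(-3 + 0\right) = \left(-2\right) \left(-3\right) = 6$)
$h{\left(o,r \right)} = \frac{1}{11 - r}$ ($h{\left(o,r \right)} = \frac{1}{\left(r - 5\right) \left(5 - 6\right) + 6} = \frac{1}{\left(-5 + r\right) \left(-1\right) + 6} = \frac{1}{\left(5 - r\right) + 6} = \frac{1}{11 - r}$)
$134 + h{\left(-10,5 \right)} 122 = 134 + \frac{1}{11 - 5} \cdot 122 = 134 + \frac{1}{6} \cdot 122 = 134 + \frac{61}{3} = \frac{463}{3}$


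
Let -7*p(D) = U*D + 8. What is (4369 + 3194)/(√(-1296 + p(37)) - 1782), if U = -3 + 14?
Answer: -94340862/22238155 - 7563*I*√66409/22238155 ≈ -4.2423 - 0.087641*I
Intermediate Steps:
U = 11
p(D) = -8/7 - 11*D/7 (p(D) = -(11*D + 8)/7 = -(8 + 11*D)/7 = -8/7 - 11*D/7)
(4369 + 3194)/(√(-1296 + p(37)) - 1782) = (4369 + 3194)/(√(-1296 + (-8/7 - 11/7*37)) - 1782) = 7563/(√(-1296 + (-8/7 - 407/7)) - 1782) = 7563/(√(-1296 - 415/7) - 1782) = 7563/(√(-9487/7) - 1782) = 7563/(I*√66409/7 - 1782) = 7563/(-1782 + I*√66409/7)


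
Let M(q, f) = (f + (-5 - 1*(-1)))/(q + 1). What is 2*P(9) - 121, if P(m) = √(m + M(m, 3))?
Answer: -121 + √890/5 ≈ -115.03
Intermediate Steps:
M(q, f) = (-4 + f)/(1 + q) (M(q, f) = (f + (-5 + 1))/(1 + q) = (f - 4)/(1 + q) = (-4 + f)/(1 + q))
P(m) = √(m - 1/(1 + m)) (P(m) = √(m + (-4 + 3)/(1 + m)) = √(m - 1/(1 + m)))
2*P(9) - 121 = 2*√((-1 + 9*(1 + 9))/(1 + 9)) - 121 = 2*√((-1 + 9*10)/10) - 121 = 2*√((-1 + 90)/10) - 121 = 2*√((⅒)*89) - 121 = 2*√(89/10) - 121 = 2*(√890/10) - 121 = √890/5 - 121 = -121 + √890/5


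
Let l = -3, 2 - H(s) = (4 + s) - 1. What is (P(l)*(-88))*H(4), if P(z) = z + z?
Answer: -2640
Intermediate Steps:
H(s) = -1 - s (H(s) = 2 - ((4 + s) - 1) = 2 - (3 + s) = 2 + (-3 - s) = -1 - s)
P(z) = 2*z
(P(l)*(-88))*H(4) = ((2*(-3))*(-88))*(-1 - 1*4) = (-6*(-88))*(-1 - 4) = 528*(-5) = -2640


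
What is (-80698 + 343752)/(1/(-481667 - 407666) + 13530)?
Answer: 233942602982/12032675489 ≈ 19.442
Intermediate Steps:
(-80698 + 343752)/(1/(-481667 - 407666) + 13530) = 263054/(1/(-889333) + 13530) = 263054/(-1/889333 + 13530) = 263054/(12032675489/889333) = 263054*(889333/12032675489) = 233942602982/12032675489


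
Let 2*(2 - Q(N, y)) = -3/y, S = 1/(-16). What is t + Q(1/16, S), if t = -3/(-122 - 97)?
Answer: -1605/73 ≈ -21.986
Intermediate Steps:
S = -1/16 ≈ -0.062500
Q(N, y) = 2 + 3/(2*y) (Q(N, y) = 2 - (-3)/(2*y) = 2 + 3/(2*y))
t = 1/73 (t = -3/(-219) = -1/219*(-3) = 1/73 ≈ 0.013699)
t + Q(1/16, S) = 1/73 + (2 + 3/(2*(-1/16))) = 1/73 + (2 + (3/2)*(-16)) = 1/73 + (2 - 24) = 1/73 - 22 = -1605/73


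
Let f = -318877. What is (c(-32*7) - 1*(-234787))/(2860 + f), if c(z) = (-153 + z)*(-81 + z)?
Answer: -349772/316017 ≈ -1.1068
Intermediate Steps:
(c(-32*7) - 1*(-234787))/(2860 + f) = ((12393 + (-32*7)² - (-7488)*7) - 1*(-234787))/(2860 - 318877) = ((12393 + (-224)² - 234*(-224)) + 234787)/(-316017) = ((12393 + 50176 + 52416) + 234787)*(-1/316017) = (114985 + 234787)*(-1/316017) = 349772*(-1/316017) = -349772/316017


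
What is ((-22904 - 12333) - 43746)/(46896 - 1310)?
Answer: -78983/45586 ≈ -1.7326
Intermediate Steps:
((-22904 - 12333) - 43746)/(46896 - 1310) = (-35237 - 43746)/45586 = -78983*1/45586 = -78983/45586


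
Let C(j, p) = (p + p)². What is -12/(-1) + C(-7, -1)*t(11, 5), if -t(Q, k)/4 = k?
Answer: -68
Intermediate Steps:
t(Q, k) = -4*k
C(j, p) = 4*p² (C(j, p) = (2*p)² = 4*p²)
-12/(-1) + C(-7, -1)*t(11, 5) = -12/(-1) + (4*(-1)²)*(-4*5) = -12*(-1) + (4*1)*(-20) = 12 + 4*(-20) = 12 - 80 = -68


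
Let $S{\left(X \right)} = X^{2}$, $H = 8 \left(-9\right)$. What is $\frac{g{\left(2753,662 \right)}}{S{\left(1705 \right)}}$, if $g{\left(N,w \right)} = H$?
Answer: $- \frac{72}{2907025} \approx -2.4768 \cdot 10^{-5}$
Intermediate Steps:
$H = -72$
$g{\left(N,w \right)} = -72$
$\frac{g{\left(2753,662 \right)}}{S{\left(1705 \right)}} = - \frac{72}{1705^{2}} = - \frac{72}{2907025}$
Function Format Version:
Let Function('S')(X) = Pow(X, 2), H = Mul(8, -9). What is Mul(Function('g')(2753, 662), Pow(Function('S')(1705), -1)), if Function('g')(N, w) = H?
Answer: Rational(-72, 2907025) ≈ -2.4768e-5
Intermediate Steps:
H = -72
Function('g')(N, w) = -72
Mul(Function('g')(2753, 662), Pow(Function('S')(1705), -1)) = Mul(-72, Pow(Pow(1705, 2), -1)) = Mul(-72, Pow(2907025, -1)) = Mul(-72, Rational(1, 2907025)) = Rational(-72, 2907025)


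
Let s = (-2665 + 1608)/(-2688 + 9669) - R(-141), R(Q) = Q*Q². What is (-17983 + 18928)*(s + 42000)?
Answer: 6256683324360/2327 ≈ 2.6887e+9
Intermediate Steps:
R(Q) = Q³
s = 19569284744/6981 (s = (-2665 + 1608)/(-2688 + 9669) - 1*(-141)³ = -1057/6981 - 1*(-2803221) = -1057*1/6981 + 2803221 = -1057/6981 + 2803221 = 19569284744/6981 ≈ 2.8032e+6)
(-17983 + 18928)*(s + 42000) = (-17983 + 18928)*(19569284744/6981 + 42000) = 945*(19862486744/6981) = 6256683324360/2327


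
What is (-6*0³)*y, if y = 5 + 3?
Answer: 0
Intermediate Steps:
y = 8
(-6*0³)*y = -6*0³*8 = -6*0*8 = 0*8 = 0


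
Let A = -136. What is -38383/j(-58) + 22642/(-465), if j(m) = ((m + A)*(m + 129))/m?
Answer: -673530209/3202455 ≈ -210.32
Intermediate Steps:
j(m) = (-136 + m)*(129 + m)/m (j(m) = ((m - 136)*(m + 129))/m = ((-136 + m)*(129 + m))/m = (-136 + m)*(129 + m)/m)
-38383/j(-58) + 22642/(-465) = -38383/(-7 - 58 - 17544/(-58)) + 22642/(-465) = -38383/(-7 - 58 - 17544*(-1/58)) + 22642*(-1/465) = -38383/(-7 - 58 + 8772/29) - 22642/465 = -38383/6887/29 - 22642/465 = -38383*29/6887 - 22642/465 = -1113107/6887 - 22642/465 = -673530209/3202455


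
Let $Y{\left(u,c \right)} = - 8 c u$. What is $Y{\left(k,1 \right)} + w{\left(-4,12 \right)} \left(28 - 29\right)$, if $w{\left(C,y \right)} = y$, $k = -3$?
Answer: $12$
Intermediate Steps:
$Y{\left(u,c \right)} = - 8 c u$
$Y{\left(k,1 \right)} + w{\left(-4,12 \right)} \left(28 - 29\right) = \left(-8\right) 1 \left(-3\right) + 12 \left(28 - 29\right) = 24 + 12 \left(28 - 29\right) = 24 + 12 \left(-1\right) = 24 - 12 = 12$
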